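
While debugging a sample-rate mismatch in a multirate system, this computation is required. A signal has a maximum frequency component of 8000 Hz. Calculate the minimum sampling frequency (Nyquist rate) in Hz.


The Nyquist rate is twice the maximum frequency component.
fs_min = 2 * fmax
      = 2 * 8000
      = 16000 Hz

16000


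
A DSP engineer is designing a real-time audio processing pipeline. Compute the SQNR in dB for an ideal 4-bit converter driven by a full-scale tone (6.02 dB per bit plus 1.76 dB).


Theoretical SNR for a full-scale sinusoid:
SNR = 6.02 * N + 1.76
    = 6.02 * 4 + 1.76
    = 24.08 + 1.76
    = 25.84 dB

25.84 dB


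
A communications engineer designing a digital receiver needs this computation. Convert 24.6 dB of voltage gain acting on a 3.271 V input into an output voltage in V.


Output voltage from dB gain:
V_out = V_in * 10^(gain_dB / 20)
      = 3.271 * 10^(24.6 / 20)
      = 3.271 * 16.982437
      = 55.5495 V

55.5495 V


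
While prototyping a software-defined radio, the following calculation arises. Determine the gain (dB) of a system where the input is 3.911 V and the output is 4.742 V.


Voltage gain in dB:
G = 20 * log10(Vout / Vin)
  = 20 * log10(4.742 / 3.911)
  = 20 * log10(1.212478)
  = 20 * 0.083674
  = 1.67 dB

1.67 dB


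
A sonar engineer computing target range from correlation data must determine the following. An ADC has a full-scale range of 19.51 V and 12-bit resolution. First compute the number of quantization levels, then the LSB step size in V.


Step 1 — number of quantization levels:
L = 2^N = 2^12 = 4096

Step 2 — LSB step size:
delta = Vfs / L
      = 19.51 / 4096
      = 0.00476318 V

Levels = 4096; step size = 0.00476318 V


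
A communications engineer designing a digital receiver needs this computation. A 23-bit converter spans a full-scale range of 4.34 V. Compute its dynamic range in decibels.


Dynamic range from full-scale to LSB:
V_min = V_max / 2^bits = 4.34 / 2^23
DR = 20 * log10(V_max / V_min)
   = 20 * log10(2^23)
   = 20 * 23 * log10(2)
   = 138.47 dB

138.47 dB


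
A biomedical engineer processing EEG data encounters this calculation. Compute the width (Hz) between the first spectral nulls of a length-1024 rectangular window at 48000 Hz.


Main lobe width for a rectangular window:
Width = 2 * fs / N
      = 2 * 48000 / 1024
      = 96000 / 1024
      = 93.75 Hz

93.75 Hz


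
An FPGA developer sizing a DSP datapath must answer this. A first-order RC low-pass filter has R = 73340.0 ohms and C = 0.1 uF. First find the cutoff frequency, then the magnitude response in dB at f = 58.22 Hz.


Step 1 — cutoff frequency:
fc = 1 / (2*pi*R*C)
C = 0.1 uF = 1e-07 F
fc = 1 / (2*pi*73340.0*1e-07)
   = 21.701 Hz

Step 2 — magnitude at f = 58.22 Hz:
|H(f)| = 1 / sqrt(1 + (f/fc)^2)
f/fc = 58.22 / 21.701 = 2.682826
|H| = 1 / sqrt(1 + 7.197555) = 0.3492672
|H|_dB = 20*log10(0.3492672) = -9.14 dB

fc = 21.701 Hz; |H(58.22 Hz)| = -9.14 dB


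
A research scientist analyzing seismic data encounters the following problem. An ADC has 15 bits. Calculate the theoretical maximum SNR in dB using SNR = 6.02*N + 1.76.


Theoretical SNR for a full-scale sinusoid:
SNR = 6.02 * N + 1.76
    = 6.02 * 15 + 1.76
    = 90.3 + 1.76
    = 92.06 dB

92.06 dB


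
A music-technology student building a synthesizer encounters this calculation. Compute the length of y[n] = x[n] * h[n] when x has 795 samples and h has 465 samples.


Linear convolution output length:
L = N + M - 1
  = 795 + 465 - 1
  = 1259 samples

1259


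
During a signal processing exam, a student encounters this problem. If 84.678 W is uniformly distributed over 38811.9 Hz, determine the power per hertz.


Power spectral density:
PSD = P / BW
    = 84.678 / 38811.9
    = 0.00218175 W/Hz

0.00218175 W/Hz


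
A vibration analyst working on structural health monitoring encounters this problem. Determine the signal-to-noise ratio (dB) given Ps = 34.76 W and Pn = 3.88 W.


SNR in decibels:
SNR = 10 * log10(Ps / Pn)
    = 10 * log10(34.76 / 3.88)
    = 10 * log10(8.9588)
    = 10 * 0.9522
    = 9.52 dB

9.52 dB


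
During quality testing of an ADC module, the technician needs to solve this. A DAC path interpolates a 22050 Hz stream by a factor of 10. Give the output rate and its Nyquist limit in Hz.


Step 1 — output sample rate after interpolation by L:
fs_out = L * fs_in = 10 * 22050 = 220500 Hz

Step 2 — Nyquist frequency of the output stream:
f_Nyq = fs_out / 2 = 220500 / 2 = 110250.0 Hz

fs_out = 220500 Hz; f_Nyquist = 110250.0 Hz


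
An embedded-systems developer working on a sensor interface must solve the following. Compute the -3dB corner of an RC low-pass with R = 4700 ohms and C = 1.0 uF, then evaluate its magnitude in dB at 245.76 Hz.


Step 1 — cutoff frequency:
fc = 1 / (2*pi*R*C)
C = 1.0 uF = 1e-06 F
fc = 1 / (2*pi*4700*1e-06)
   = 33.8628 Hz

Step 2 — magnitude at f = 245.76 Hz:
|H(f)| = 1 / sqrt(1 + (f/fc)^2)
f/fc = 245.76 / 33.8628 = 7.257522
|H| = 1 / sqrt(1 + 52.671626) = 0.1364984
|H|_dB = 20*log10(0.1364984) = -17.3 dB

fc = 33.8628 Hz; |H(245.76 Hz)| = -17.3 dB


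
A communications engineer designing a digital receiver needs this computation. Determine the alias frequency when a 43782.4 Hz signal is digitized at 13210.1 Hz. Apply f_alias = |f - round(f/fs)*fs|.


Compute the nearest integer multiple of fs to the signal:
n = round(43782.4 / 13210.1) = 3
f_alias = |43782.4 - 3 * 13210.1|
        = |43782.4 - 39630.3|
        = 4152.1 Hz

4152.1


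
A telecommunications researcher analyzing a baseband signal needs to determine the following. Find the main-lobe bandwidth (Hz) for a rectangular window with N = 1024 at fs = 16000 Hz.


Main lobe width for a rectangular window:
Width = 2 * fs / N
      = 2 * 16000 / 1024
      = 32000 / 1024
      = 31.25 Hz

31.25 Hz


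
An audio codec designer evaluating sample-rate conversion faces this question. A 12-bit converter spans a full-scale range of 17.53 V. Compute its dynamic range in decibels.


Dynamic range from full-scale to LSB:
V_min = V_max / 2^bits = 17.53 / 2^12
DR = 20 * log10(V_max / V_min)
   = 20 * log10(2^12)
   = 20 * 12 * log10(2)
   = 72.25 dB

72.25 dB


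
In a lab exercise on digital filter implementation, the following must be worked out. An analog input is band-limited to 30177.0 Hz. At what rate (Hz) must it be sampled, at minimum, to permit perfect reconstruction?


The Nyquist rate is twice the maximum frequency component.
fs_min = 2 * fmax
      = 2 * 30177.0
      = 60354.0 Hz

60354.0


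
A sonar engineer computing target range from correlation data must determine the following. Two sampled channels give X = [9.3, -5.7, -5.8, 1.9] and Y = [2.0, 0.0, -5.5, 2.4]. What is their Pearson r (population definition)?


Pearson correlation coefficient (population):
r = cov(X,Y) / (std(X) * std(Y))
Mean X = -0.075, Mean Y = -0.275
Cov(X,Y) = 13.744375
Std(X) = 6.24915, Std(Y) = 3.150694
r = 0.6981

0.6981


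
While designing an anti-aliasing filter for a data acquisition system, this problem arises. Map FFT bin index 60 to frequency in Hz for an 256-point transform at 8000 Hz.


Frequency of DFT bin k:
f_k = k * fs / N
    = 60 * 8000 / 256
    = 480000 / 256
    = 1875.0 Hz

1875.0 Hz


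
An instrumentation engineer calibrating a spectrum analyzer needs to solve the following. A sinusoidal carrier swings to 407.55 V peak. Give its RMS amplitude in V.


RMS voltage for a sinusoidal waveform:
V_rms = V_peak / sqrt(2)
      = 407.55 / 1.414214
      = 288.181 V

288.181 V


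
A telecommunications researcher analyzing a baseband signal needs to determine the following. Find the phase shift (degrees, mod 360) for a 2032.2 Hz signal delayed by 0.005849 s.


Phase shift from frequency and time delay:
phi = 360 * f * t_delay
    = 360 * 2032.2 * 0.005849
    = 4279.08 degrees
    mod 360 = 319.08 degrees

319.08 degrees


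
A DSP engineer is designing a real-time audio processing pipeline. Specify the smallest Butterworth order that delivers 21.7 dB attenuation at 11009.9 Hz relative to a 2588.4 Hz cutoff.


Butterworth filter order formula:
n = log10(10^(A/10) - 1) / (2 * log10(f_stop/f_pass))
10^(21.7/10) - 1 = 146.9108
f_stop/f_pass = 11009.9 / 2588.4 = 4.2536
n = 1.7233 -> ceil = 2

2


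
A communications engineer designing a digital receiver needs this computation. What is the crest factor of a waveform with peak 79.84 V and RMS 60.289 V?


Crest factor is the ratio of peak to RMS:
CF = V_peak / V_rms
   = 79.84 / 60.289
   = 1.3243

1.3243


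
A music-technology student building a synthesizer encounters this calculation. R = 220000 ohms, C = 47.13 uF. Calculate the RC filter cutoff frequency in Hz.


Cutoff frequency of a first-order RC filter:
fc = 1 / (2 * pi * R * C)
C = 47.13 uF = 4.713e-05 F
fc = 1 / (2 * pi * 220000 * 4.713e-05)
   = 1 / 65.147835176022
   = 0.01535 Hz

0.01535 Hz


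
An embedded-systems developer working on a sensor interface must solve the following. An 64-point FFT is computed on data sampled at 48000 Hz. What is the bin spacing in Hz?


DFT frequency resolution:
df = fs / N
   = 48000 / 64
   = 750.0 Hz

750.0 Hz


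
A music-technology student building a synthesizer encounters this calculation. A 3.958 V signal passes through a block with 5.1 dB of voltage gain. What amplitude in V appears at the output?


Output voltage from dB gain:
V_out = V_in * 10^(gain_dB / 20)
      = 3.958 * 10^(5.1 / 20)
      = 3.958 * 1.798871
      = 7.1199 V

7.1199 V


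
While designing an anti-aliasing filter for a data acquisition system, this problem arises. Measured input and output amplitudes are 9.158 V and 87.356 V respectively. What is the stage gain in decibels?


Voltage gain in dB:
G = 20 * log10(Vout / Vin)
  = 20 * log10(87.356 / 9.158)
  = 20 * log10(9.538764)
  = 20 * 0.979492
  = 19.59 dB

19.59 dB


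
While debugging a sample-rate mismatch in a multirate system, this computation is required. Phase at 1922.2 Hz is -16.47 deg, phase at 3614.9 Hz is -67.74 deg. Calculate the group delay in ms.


Group delay from phase difference:
tau = -d(phi)/d(omega)
d(phi) = -51.27 deg = -0.89483 rad
d(omega) = 2*pi*(3614.9 - 1922.2) = 10635.5478 rad/s
tau = -(-0.89483) / 10635.5478
    = 0.0841 ms

0.0841 ms


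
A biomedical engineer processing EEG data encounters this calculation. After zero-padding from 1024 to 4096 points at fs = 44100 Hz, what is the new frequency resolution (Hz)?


Frequency resolution after zero-padding:
N_padded = 1024 * 4 = 4096
df = fs / N_padded
   = 44100 / 4096
   = 10.7666 Hz

10.7666 Hz


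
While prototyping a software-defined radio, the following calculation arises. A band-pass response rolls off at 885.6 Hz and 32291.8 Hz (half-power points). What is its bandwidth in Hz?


Bandwidth is the difference of -3dB frequencies:
BW = f_high - f_low
   = 32291.8 - 885.6
   = 31406.2 Hz

31406.2 Hz


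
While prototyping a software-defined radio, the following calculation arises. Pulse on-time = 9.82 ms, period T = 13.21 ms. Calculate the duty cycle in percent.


Duty cycle as a percentage:
DC = (t_on / T) * 100
   = (9.82 / 13.21) * 100
   = 0.743376 * 100
   = 74.34 %

74.34 %


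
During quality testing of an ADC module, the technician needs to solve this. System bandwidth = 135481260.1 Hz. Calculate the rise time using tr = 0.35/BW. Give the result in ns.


Rise time from bandwidth relationship:
tr = 0.35 / BW
   = 0.35 / 135481260.1
   = 2.583383117e-09 s
   = 2.5834 ns

2.5834 ns


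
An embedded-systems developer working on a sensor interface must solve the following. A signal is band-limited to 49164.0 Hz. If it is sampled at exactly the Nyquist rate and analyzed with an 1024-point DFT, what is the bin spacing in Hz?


Step 1 — Nyquist sampling rate:
fs = 2 * fmax = 2 * 49164.0 = 98328.0 Hz

Step 2 — DFT bin spacing:
df = fs / N = 98328.0 / 1024 = 96.0234 Hz

96.0234 Hz


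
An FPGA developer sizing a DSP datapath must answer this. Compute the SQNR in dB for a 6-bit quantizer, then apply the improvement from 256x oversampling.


Step 1 — baseline SQNR at Nyquist:
SQNR_base = 6.02*N + 1.76
          = 6.02*6 + 1.76
          = 37.88 dB

Step 2 — oversampling processing gain:
G = 10*log10(OSR) = 10*log10(256) = 24.08 dB

Step 3 — total:
SQNR_total = 37.88 + 24.08 = 61.96 dB

Base SQNR = 37.88 dB; oversampled SQNR = 61.96 dB


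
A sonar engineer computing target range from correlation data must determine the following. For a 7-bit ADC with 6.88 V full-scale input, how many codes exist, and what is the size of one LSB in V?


Step 1 — number of quantization levels:
L = 2^N = 2^7 = 128

Step 2 — LSB step size:
delta = Vfs / L
      = 6.88 / 128
      = 0.05375 V

Levels = 128; step size = 0.05375 V


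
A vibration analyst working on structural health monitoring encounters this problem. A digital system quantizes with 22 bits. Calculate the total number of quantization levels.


Number of quantization levels = 2^N
= 2^22
= 4194304

4194304


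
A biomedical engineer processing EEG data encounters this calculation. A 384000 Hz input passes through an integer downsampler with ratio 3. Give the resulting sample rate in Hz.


Decimation reduces the sample rate:
fs_out = fs_in / M
       = 384000 / 3
       = 128000.0 Hz

128000.0 Hz


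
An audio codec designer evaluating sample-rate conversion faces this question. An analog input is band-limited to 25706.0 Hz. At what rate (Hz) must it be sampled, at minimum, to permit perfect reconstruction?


The Nyquist rate is twice the maximum frequency component.
fs_min = 2 * fmax
      = 2 * 25706.0
      = 51412.0 Hz

51412.0


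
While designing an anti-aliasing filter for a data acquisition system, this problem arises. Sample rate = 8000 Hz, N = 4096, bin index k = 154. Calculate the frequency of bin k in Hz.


Frequency of DFT bin k:
f_k = k * fs / N
    = 154 * 8000 / 4096
    = 1232000 / 4096
    = 300.781 Hz

300.781 Hz


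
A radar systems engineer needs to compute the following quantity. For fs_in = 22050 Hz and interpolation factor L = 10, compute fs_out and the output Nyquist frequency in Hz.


Step 1 — output sample rate after interpolation by L:
fs_out = L * fs_in = 10 * 22050 = 220500 Hz

Step 2 — Nyquist frequency of the output stream:
f_Nyq = fs_out / 2 = 220500 / 2 = 110250.0 Hz

fs_out = 220500 Hz; f_Nyquist = 110250.0 Hz


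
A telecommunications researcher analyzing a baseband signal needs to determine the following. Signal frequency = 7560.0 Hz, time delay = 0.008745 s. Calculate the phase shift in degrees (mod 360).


Phase shift from frequency and time delay:
phi = 360 * f * t_delay
    = 360 * 7560.0 * 0.008745
    = 23800.39 degrees
    mod 360 = 40.39 degrees

40.39 degrees


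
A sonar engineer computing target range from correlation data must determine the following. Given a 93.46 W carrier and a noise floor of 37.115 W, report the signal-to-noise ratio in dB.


SNR in decibels:
SNR = 10 * log10(Ps / Pn)
    = 10 * log10(93.46 / 37.115)
    = 10 * log10(2.5181)
    = 10 * 0.4011
    = 4.01 dB

4.01 dB


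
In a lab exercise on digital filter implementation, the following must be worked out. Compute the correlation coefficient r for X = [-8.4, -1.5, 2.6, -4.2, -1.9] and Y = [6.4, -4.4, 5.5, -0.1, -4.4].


Pearson correlation coefficient (population):
r = cov(X,Y) / (std(X) * std(Y))
Mean X = -2.68, Mean Y = 0.6
Cov(X,Y) = -3.208
Std(X) = 3.602999, Std(Y) = 4.650591
r = -0.1915

-0.1915


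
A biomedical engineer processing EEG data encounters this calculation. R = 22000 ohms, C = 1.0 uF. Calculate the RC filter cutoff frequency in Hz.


Cutoff frequency of a first-order RC filter:
fc = 1 / (2 * pi * R * C)
C = 1.0 uF = 1e-06 F
fc = 1 / (2 * pi * 22000 * 1e-06)
   = 1 / 0.13823007675795
   = 7.234316 Hz

7.234316 Hz


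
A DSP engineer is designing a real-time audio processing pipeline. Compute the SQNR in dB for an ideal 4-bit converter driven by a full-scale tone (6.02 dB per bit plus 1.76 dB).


Theoretical SNR for a full-scale sinusoid:
SNR = 6.02 * N + 1.76
    = 6.02 * 4 + 1.76
    = 24.08 + 1.76
    = 25.84 dB

25.84 dB


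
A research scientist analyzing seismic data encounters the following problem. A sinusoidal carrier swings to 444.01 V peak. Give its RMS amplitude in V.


RMS voltage for a sinusoidal waveform:
V_rms = V_peak / sqrt(2)
      = 444.01 / 1.414214
      = 313.962 V

313.962 V


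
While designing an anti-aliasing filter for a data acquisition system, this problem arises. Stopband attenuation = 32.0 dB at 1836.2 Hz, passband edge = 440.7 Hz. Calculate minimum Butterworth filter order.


Butterworth filter order formula:
n = log10(10^(A/10) - 1) / (2 * log10(f_stop/f_pass))
10^(32.0/10) - 1 = 1583.8932
f_stop/f_pass = 1836.2 / 440.7 = 4.1666
n = 2.5814 -> ceil = 3

3


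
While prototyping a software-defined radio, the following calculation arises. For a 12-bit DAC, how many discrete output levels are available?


Number of quantization levels = 2^N
= 2^12
= 4096

4096


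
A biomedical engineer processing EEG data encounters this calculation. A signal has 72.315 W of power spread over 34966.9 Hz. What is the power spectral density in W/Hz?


Power spectral density:
PSD = P / BW
    = 72.315 / 34966.9
    = 0.0020681 W/Hz

0.0020681 W/Hz


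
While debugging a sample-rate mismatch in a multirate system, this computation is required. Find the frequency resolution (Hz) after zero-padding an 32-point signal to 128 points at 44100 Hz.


Frequency resolution after zero-padding:
N_padded = 32 * 4 = 128
df = fs / N_padded
   = 44100 / 128
   = 344.5312 Hz

344.5312 Hz


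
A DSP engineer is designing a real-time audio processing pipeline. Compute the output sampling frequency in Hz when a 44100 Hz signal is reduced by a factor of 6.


Decimation reduces the sample rate:
fs_out = fs_in / M
       = 44100 / 6
       = 7350.0 Hz

7350.0 Hz


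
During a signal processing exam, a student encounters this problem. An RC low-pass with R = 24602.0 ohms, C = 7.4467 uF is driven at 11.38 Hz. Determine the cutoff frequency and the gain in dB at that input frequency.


Step 1 — cutoff frequency:
fc = 1 / (2*pi*R*C)
C = 7.4467 uF = 7.4467e-06 F
fc = 1 / (2*pi*24602.0*7.4467e-06)
   = 0.868732 Hz

Step 2 — magnitude at f = 11.38 Hz:
|H(f)| = 1 / sqrt(1 + (f/fc)^2)
f/fc = 11.38 / 0.868732 = 13.099552
|H| = 1 / sqrt(1 + 171.598263) = 0.076117
|H|_dB = 20*log10(0.076117) = -22.37 dB

fc = 0.868732 Hz; |H(11.38 Hz)| = -22.37 dB


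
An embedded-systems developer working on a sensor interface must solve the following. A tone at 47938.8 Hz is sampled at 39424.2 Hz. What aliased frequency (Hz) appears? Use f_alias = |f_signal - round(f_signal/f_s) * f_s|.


Compute the nearest integer multiple of fs to the signal:
n = round(47938.8 / 39424.2) = 1
f_alias = |47938.8 - 1 * 39424.2|
        = |47938.8 - 39424.2|
        = 8514.6 Hz

8514.6


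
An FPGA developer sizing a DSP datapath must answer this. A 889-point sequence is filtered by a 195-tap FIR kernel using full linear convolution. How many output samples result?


Linear convolution output length:
L = N + M - 1
  = 889 + 195 - 1
  = 1083 samples

1083


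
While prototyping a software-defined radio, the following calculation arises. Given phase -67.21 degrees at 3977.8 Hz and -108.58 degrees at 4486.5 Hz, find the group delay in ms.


Group delay from phase difference:
tau = -d(phi)/d(omega)
d(phi) = -41.37 deg = -0.722043 rad
d(omega) = 2*pi*(4486.5 - 3977.8) = 3196.2564 rad/s
tau = -(-0.722043) / 3196.2564
    = 0.2259 ms

0.2259 ms


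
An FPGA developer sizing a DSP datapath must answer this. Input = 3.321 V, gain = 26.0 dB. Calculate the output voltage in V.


Output voltage from dB gain:
V_out = V_in * 10^(gain_dB / 20)
      = 3.321 * 10^(26.0 / 20)
      = 3.321 * 19.952623
      = 66.2627 V

66.2627 V


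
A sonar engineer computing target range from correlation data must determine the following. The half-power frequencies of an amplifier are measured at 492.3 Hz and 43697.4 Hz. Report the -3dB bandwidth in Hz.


Bandwidth is the difference of -3dB frequencies:
BW = f_high - f_low
   = 43697.4 - 492.3
   = 43205.1 Hz

43205.1 Hz


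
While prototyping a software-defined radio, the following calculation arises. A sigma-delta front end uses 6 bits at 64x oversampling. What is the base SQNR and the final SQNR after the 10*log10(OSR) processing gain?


Step 1 — baseline SQNR at Nyquist:
SQNR_base = 6.02*N + 1.76
          = 6.02*6 + 1.76
          = 37.88 dB

Step 2 — oversampling processing gain:
G = 10*log10(OSR) = 10*log10(64) = 18.06 dB

Step 3 — total:
SQNR_total = 37.88 + 18.06 = 55.94 dB

Base SQNR = 37.88 dB; oversampled SQNR = 55.94 dB


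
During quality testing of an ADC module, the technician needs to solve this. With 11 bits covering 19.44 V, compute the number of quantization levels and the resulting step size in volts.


Step 1 — number of quantization levels:
L = 2^N = 2^11 = 2048

Step 2 — LSB step size:
delta = Vfs / L
      = 19.44 / 2048
      = 0.00949219 V

Levels = 2048; step size = 0.00949219 V


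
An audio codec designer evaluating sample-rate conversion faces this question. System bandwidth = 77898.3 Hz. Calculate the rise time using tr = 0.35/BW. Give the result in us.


Rise time from bandwidth relationship:
tr = 0.35 / BW
   = 0.35 / 77898.3
   = 4.493037717e-06 s
   = 4.493 us

4.493 us


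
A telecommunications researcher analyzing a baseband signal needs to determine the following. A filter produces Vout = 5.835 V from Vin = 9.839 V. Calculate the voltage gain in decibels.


Voltage gain in dB:
G = 20 * log10(Vout / Vin)
  = 20 * log10(5.835 / 9.839)
  = 20 * log10(0.593048)
  = 20 * -0.22691
  = -4.54 dB

-4.54 dB


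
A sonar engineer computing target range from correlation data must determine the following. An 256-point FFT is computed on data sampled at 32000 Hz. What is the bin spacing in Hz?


DFT frequency resolution:
df = fs / N
   = 32000 / 256
   = 125.0 Hz

125.0 Hz


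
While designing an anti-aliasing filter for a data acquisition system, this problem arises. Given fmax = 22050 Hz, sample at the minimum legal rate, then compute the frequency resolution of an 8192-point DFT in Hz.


Step 1 — Nyquist sampling rate:
fs = 2 * fmax = 2 * 22050 = 44100 Hz

Step 2 — DFT bin spacing:
df = fs / N = 44100 / 8192 = 5.3833 Hz

5.3833 Hz


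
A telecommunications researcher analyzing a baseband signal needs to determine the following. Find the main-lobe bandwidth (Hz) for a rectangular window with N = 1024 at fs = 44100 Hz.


Main lobe width for a rectangular window:
Width = 2 * fs / N
      = 2 * 44100 / 1024
      = 88200 / 1024
      = 86.133 Hz

86.133 Hz


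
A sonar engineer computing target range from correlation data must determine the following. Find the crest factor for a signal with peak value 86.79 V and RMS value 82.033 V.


Crest factor is the ratio of peak to RMS:
CF = V_peak / V_rms
   = 86.79 / 82.033
   = 1.058

1.058


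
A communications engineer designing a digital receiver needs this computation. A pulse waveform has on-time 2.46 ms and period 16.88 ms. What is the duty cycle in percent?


Duty cycle as a percentage:
DC = (t_on / T) * 100
   = (2.46 / 16.88) * 100
   = 0.145735 * 100
   = 14.57 %

14.57 %


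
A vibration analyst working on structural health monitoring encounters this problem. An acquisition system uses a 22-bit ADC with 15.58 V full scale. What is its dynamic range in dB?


Dynamic range from full-scale to LSB:
V_min = V_max / 2^bits = 15.58 / 2^22
DR = 20 * log10(V_max / V_min)
   = 20 * log10(2^22)
   = 20 * 22 * log10(2)
   = 132.45 dB

132.45 dB


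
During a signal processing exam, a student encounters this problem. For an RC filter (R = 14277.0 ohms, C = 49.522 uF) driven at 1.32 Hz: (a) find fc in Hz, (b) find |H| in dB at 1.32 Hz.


Step 1 — cutoff frequency:
fc = 1 / (2*pi*R*C)
C = 49.522 uF = 4.9522e-05 F
fc = 1 / (2*pi*14277.0*4.9522e-05)
   = 0.225105 Hz

Step 2 — magnitude at f = 1.32 Hz:
|H(f)| = 1 / sqrt(1 + (f/fc)^2)
f/fc = 1.32 / 0.225105 = 5.86393
|H| = 1 / sqrt(1 + 34.385675) = 0.1681072
|H|_dB = 20*log10(0.1681072) = -15.49 dB

fc = 0.225105 Hz; |H(1.32 Hz)| = -15.49 dB


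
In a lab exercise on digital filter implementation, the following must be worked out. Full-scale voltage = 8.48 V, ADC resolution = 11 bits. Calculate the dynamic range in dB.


Dynamic range from full-scale to LSB:
V_min = V_max / 2^bits = 8.48 / 2^11
DR = 20 * log10(V_max / V_min)
   = 20 * log10(2^11)
   = 20 * 11 * log10(2)
   = 66.23 dB

66.23 dB


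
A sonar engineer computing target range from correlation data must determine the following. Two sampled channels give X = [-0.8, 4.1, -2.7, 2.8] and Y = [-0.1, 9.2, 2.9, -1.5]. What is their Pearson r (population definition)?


Pearson correlation coefficient (population):
r = cov(X,Y) / (std(X) * std(Y))
Mean X = 0.85, Mean Y = 2.625
Cov(X,Y) = 4.21125
Std(X) = 2.724427, Std(Y) = 4.115443
r = 0.3756

0.3756


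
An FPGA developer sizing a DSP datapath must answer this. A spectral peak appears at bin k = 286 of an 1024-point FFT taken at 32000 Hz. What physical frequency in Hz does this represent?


Frequency of DFT bin k:
f_k = k * fs / N
    = 286 * 32000 / 1024
    = 9152000 / 1024
    = 8937.5 Hz

8937.5 Hz


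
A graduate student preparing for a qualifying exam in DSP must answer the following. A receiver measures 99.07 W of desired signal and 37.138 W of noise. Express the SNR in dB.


SNR in decibels:
SNR = 10 * log10(Ps / Pn)
    = 10 * log10(99.07 / 37.138)
    = 10 * log10(2.6676)
    = 10 * 0.4261
    = 4.26 dB

4.26 dB


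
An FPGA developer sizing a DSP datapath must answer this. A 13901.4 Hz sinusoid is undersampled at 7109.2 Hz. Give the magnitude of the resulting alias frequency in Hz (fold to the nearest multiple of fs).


Compute the nearest integer multiple of fs to the signal:
n = round(13901.4 / 7109.2) = 2
f_alias = |13901.4 - 2 * 7109.2|
        = |13901.4 - 14218.4|
        = 317.0 Hz

317.0


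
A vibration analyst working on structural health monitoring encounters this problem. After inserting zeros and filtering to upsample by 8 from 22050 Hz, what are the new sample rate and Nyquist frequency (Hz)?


Step 1 — output sample rate after interpolation by L:
fs_out = L * fs_in = 8 * 22050 = 176400 Hz

Step 2 — Nyquist frequency of the output stream:
f_Nyq = fs_out / 2 = 176400 / 2 = 88200.0 Hz

fs_out = 176400 Hz; f_Nyquist = 88200.0 Hz


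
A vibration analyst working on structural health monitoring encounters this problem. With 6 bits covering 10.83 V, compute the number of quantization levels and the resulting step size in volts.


Step 1 — number of quantization levels:
L = 2^N = 2^6 = 64

Step 2 — LSB step size:
delta = Vfs / L
      = 10.83 / 64
      = 0.16921875 V

Levels = 64; step size = 0.16921875 V


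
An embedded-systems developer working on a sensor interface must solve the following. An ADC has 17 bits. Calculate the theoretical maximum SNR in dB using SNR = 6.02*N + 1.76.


Theoretical SNR for a full-scale sinusoid:
SNR = 6.02 * N + 1.76
    = 6.02 * 17 + 1.76
    = 102.34 + 1.76
    = 104.1 dB

104.1 dB


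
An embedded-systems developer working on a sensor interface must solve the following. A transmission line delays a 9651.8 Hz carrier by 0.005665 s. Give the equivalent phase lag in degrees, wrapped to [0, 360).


Phase shift from frequency and time delay:
phi = 360 * f * t_delay
    = 360 * 9651.8 * 0.005665
    = 19683.88 degrees
    mod 360 = 243.88 degrees

243.88 degrees


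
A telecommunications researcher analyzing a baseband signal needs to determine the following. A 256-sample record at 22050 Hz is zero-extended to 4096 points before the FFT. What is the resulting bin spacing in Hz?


Frequency resolution after zero-padding:
N_padded = 256 * 16 = 4096
df = fs / N_padded
   = 22050 / 4096
   = 5.3833 Hz

5.3833 Hz


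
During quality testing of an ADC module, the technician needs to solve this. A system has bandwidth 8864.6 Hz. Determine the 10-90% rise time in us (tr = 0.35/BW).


Rise time from bandwidth relationship:
tr = 0.35 / BW
   = 0.35 / 8864.6
   = 3.948288699e-05 s
   = 39.4829 us

39.4829 us


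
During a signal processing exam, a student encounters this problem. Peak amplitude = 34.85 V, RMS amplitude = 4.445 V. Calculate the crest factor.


Crest factor is the ratio of peak to RMS:
CF = V_peak / V_rms
   = 34.85 / 4.445
   = 7.8403

7.8403


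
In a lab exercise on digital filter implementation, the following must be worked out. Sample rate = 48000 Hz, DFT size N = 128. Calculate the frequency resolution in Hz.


DFT frequency resolution:
df = fs / N
   = 48000 / 128
   = 375.0 Hz

375.0 Hz


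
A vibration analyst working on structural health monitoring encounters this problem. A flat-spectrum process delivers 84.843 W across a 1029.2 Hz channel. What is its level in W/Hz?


Power spectral density:
PSD = P / BW
    = 84.843 / 1029.2
    = 0.08243587 W/Hz

0.08243587 W/Hz


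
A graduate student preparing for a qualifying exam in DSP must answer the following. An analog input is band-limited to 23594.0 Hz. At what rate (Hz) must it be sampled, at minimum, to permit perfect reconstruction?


The Nyquist rate is twice the maximum frequency component.
fs_min = 2 * fmax
      = 2 * 23594.0
      = 47188.0 Hz

47188.0


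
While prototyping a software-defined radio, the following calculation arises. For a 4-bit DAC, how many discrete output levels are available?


Number of quantization levels = 2^N
= 2^4
= 16

16


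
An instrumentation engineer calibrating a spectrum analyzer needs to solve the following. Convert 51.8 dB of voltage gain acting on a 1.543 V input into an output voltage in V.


Output voltage from dB gain:
V_out = V_in * 10^(gain_dB / 20)
      = 1.543 * 10^(51.8 / 20)
      = 1.543 * 389.045145
      = 600.2967 V

600.2967 V


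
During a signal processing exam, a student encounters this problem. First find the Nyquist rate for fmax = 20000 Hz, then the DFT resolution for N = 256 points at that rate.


Step 1 — Nyquist sampling rate:
fs = 2 * fmax = 2 * 20000 = 40000 Hz

Step 2 — DFT bin spacing:
df = fs / N = 40000 / 256 = 156.25 Hz

156.25 Hz


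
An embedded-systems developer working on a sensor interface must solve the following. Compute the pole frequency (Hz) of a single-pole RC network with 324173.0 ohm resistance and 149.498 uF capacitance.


Cutoff frequency of a first-order RC filter:
fc = 1 / (2 * pi * R * C)
C = 149.498 uF = 0.000149498 F
fc = 1 / (2 * pi * 324173.0 * 0.000149498)
   = 1 / 304.5033613943
   = 0.003284 Hz

0.003284 Hz


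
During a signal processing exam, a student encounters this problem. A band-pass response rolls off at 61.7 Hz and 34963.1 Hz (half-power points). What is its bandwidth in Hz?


Bandwidth is the difference of -3dB frequencies:
BW = f_high - f_low
   = 34963.1 - 61.7
   = 34901.4 Hz

34901.4 Hz


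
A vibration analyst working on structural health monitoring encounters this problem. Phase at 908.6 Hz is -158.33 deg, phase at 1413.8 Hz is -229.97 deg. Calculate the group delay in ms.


Group delay from phase difference:
tau = -d(phi)/d(omega)
d(phi) = -71.64 deg = -1.250354 rad
d(omega) = 2*pi*(1413.8 - 908.6) = 3174.2652 rad/s
tau = -(-1.250354) / 3174.2652
    = 0.3939 ms

0.3939 ms


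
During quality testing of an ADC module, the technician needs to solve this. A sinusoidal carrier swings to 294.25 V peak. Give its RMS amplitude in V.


RMS voltage for a sinusoidal waveform:
V_rms = V_peak / sqrt(2)
      = 294.25 / 1.414214
      = 208.066 V

208.066 V


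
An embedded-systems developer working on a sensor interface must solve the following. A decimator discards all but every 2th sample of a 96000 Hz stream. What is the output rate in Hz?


Decimation reduces the sample rate:
fs_out = fs_in / M
       = 96000 / 2
       = 48000.0 Hz

48000.0 Hz


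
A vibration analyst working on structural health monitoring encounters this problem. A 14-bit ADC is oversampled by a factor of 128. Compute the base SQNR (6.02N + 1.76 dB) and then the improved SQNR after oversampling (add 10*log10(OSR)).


Step 1 — baseline SQNR at Nyquist:
SQNR_base = 6.02*N + 1.76
          = 6.02*14 + 1.76
          = 86.04 dB

Step 2 — oversampling processing gain:
G = 10*log10(OSR) = 10*log10(128) = 21.07 dB

Step 3 — total:
SQNR_total = 86.04 + 21.07 = 107.11 dB

Base SQNR = 86.04 dB; oversampled SQNR = 107.11 dB


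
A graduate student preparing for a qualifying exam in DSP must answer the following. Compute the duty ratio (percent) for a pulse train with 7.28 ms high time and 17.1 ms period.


Duty cycle as a percentage:
DC = (t_on / T) * 100
   = (7.28 / 17.1) * 100
   = 0.425731 * 100
   = 42.57 %

42.57 %


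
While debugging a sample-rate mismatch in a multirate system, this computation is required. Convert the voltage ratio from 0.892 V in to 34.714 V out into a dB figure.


Voltage gain in dB:
G = 20 * log10(Vout / Vin)
  = 20 * log10(34.714 / 0.892)
  = 20 * log10(38.91704)
  = 20 * 1.59014
  = 31.8 dB

31.8 dB


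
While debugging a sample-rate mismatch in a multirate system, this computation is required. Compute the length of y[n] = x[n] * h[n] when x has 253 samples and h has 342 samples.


Linear convolution output length:
L = N + M - 1
  = 253 + 342 - 1
  = 594 samples

594


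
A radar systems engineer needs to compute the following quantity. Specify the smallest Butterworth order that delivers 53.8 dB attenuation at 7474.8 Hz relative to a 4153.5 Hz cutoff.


Butterworth filter order formula:
n = log10(10^(A/10) - 1) / (2 * log10(f_stop/f_pass))
10^(53.8/10) - 1 = 239882.2919
f_stop/f_pass = 7474.8 / 4153.5 = 1.7996
n = 10.5414 -> ceil = 11

11


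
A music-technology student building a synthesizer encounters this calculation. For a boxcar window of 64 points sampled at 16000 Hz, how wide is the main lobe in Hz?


Main lobe width for a rectangular window:
Width = 2 * fs / N
      = 2 * 16000 / 64
      = 32000 / 64
      = 500.0 Hz

500.0 Hz


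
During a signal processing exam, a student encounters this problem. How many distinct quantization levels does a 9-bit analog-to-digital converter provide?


Number of quantization levels = 2^N
= 2^9
= 512

512


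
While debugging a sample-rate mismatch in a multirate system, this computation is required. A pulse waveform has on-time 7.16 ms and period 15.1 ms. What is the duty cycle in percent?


Duty cycle as a percentage:
DC = (t_on / T) * 100
   = (7.16 / 15.1) * 100
   = 0.474172 * 100
   = 47.42 %

47.42 %


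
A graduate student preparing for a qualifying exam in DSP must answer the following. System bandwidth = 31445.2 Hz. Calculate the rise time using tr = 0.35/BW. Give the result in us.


Rise time from bandwidth relationship:
tr = 0.35 / BW
   = 0.35 / 31445.2
   = 1.11304746e-05 s
   = 11.1305 us

11.1305 us


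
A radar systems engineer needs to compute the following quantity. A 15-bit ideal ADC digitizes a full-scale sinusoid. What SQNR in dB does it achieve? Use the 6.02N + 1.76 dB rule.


Theoretical SNR for a full-scale sinusoid:
SNR = 6.02 * N + 1.76
    = 6.02 * 15 + 1.76
    = 90.3 + 1.76
    = 92.06 dB

92.06 dB


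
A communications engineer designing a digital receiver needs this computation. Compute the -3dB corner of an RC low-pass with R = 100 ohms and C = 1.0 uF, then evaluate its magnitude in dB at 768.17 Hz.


Step 1 — cutoff frequency:
fc = 1 / (2*pi*R*C)
C = 1.0 uF = 1e-06 F
fc = 1 / (2*pi*100*1e-06)
   = 1591.549 Hz

Step 2 — magnitude at f = 768.17 Hz:
|H(f)| = 1 / sqrt(1 + (f/fc)^2)
f/fc = 768.17 / 1591.549 = 0.482656
|H| = 1 / sqrt(1 + 0.232957) = 0.9005877
|H|_dB = 20*log10(0.9005877) = -0.91 dB

fc = 1591.549 Hz; |H(768.17 Hz)| = -0.91 dB


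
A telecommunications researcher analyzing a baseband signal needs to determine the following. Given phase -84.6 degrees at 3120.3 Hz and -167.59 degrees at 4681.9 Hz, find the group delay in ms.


Group delay from phase difference:
tau = -d(phi)/d(omega)
d(phi) = -82.99 deg = -1.448449 rad
d(omega) = 2*pi*(4681.9 - 3120.3) = 9811.8222 rad/s
tau = -(-1.448449) / 9811.8222
    = 0.1476 ms

0.1476 ms


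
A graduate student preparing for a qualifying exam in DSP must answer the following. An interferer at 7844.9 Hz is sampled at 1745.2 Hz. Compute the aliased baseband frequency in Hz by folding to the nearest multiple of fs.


Compute the nearest integer multiple of fs to the signal:
n = round(7844.9 / 1745.2) = 4
f_alias = |7844.9 - 4 * 1745.2|
        = |7844.9 - 6980.8|
        = 864.1 Hz

864.1


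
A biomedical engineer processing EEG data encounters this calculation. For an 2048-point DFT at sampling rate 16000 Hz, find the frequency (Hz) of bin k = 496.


Frequency of DFT bin k:
f_k = k * fs / N
    = 496 * 16000 / 2048
    = 7936000 / 2048
    = 3875.0 Hz

3875.0 Hz


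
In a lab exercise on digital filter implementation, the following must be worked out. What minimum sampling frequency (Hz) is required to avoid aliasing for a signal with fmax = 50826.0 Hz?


The Nyquist rate is twice the maximum frequency component.
fs_min = 2 * fmax
      = 2 * 50826.0
      = 101652.0 Hz

101652.0


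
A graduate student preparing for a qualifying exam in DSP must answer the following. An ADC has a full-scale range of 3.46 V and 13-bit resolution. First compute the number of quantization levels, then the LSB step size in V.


Step 1 — number of quantization levels:
L = 2^N = 2^13 = 8192

Step 2 — LSB step size:
delta = Vfs / L
      = 3.46 / 8192
      = 0.00042236 V

Levels = 8192; step size = 0.00042236 V


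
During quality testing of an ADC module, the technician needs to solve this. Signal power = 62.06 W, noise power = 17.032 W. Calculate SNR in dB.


SNR in decibels:
SNR = 10 * log10(Ps / Pn)
    = 10 * log10(62.06 / 17.032)
    = 10 * log10(3.6437)
    = 10 * 0.5615
    = 5.62 dB

5.62 dB


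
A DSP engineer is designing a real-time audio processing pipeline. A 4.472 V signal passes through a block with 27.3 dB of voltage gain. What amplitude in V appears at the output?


Output voltage from dB gain:
V_out = V_in * 10^(gain_dB / 20)
      = 4.472 * 10^(27.3 / 20)
      = 4.472 * 23.173946
      = 103.6339 V

103.6339 V


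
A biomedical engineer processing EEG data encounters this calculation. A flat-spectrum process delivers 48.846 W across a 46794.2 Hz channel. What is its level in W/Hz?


Power spectral density:
PSD = P / BW
    = 48.846 / 46794.2
    = 0.00104385 W/Hz

0.00104385 W/Hz


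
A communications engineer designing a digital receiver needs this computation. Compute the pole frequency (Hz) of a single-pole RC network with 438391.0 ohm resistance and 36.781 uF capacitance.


Cutoff frequency of a first-order RC filter:
fc = 1 / (2 * pi * R * C)
C = 36.781 uF = 3.6781e-05 F
fc = 1 / (2 * pi * 438391.0 * 3.6781e-05)
   = 1 / 101.31296620608
   = 0.00987 Hz

0.00987 Hz


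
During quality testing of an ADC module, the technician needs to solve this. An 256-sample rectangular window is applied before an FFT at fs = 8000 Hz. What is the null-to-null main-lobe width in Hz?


Main lobe width for a rectangular window:
Width = 2 * fs / N
      = 2 * 8000 / 256
      = 16000 / 256
      = 62.5 Hz

62.5 Hz


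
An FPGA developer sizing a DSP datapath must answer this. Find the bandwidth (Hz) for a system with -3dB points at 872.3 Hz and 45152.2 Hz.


Bandwidth is the difference of -3dB frequencies:
BW = f_high - f_low
   = 45152.2 - 872.3
   = 44279.9 Hz

44279.9 Hz


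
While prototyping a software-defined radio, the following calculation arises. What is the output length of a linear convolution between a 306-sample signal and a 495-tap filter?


Linear convolution output length:
L = N + M - 1
  = 306 + 495 - 1
  = 800 samples

800
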